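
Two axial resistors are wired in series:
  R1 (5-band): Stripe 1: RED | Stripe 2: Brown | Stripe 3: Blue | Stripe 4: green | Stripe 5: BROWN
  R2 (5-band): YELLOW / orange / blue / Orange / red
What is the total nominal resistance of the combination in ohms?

22036000 Ω

R1: red, brown, blue → 216; green ×10^5 → 21600000 Ω.
R2: yellow, orange, blue → 436; orange ×10^3 → 436000 Ω.
Series: 21600000 + 436000 = 22036000 Ω.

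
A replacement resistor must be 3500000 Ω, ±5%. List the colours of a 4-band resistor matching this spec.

3500000 Ω = 35 × 10^5.
3 → orange
5 → green
Multiplier 10^5 → green.
±5% tolerance → gold.

orange, green, green, gold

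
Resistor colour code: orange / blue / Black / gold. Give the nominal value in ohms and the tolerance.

36 Ω ±5%

Orange → 3 (first significant figure)
Blue → 6 (second significant figure)
Black → ×1 multiplier
Gold → ±5% tolerance
36 × 1 = 36 Ω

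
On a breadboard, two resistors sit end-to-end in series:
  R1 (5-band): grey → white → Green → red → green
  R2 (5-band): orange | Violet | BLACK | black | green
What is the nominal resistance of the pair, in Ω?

R1: grey, white, green → 895; red ×10^2 → 89500 Ω.
R2: orange, violet, black → 370; black ×1 → 370 Ω.
Series: 89500 + 370 = 89870 Ω.

89870 Ω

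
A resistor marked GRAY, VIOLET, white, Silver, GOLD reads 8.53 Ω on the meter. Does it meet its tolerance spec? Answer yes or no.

yes

Grey → 8 (first significant figure)
Violet → 7 (second significant figure)
White → 9 (third significant figure)
Silver → ×0.01 multiplier
Gold → ±5% tolerance
879 × 0.01 = 8.79 Ω
Allowed range: 8.3505 Ω to 9.2295 Ω.
8.53 Ω lies inside that range.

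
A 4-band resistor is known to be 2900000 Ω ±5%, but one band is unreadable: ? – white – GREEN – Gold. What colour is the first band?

red

2900000 Ω = 29 × 10^5.
The first band gives digit 2 of the significand, and 2 is red.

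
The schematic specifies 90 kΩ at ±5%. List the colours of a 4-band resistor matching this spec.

white, black, orange, gold

90000 Ω = 90 × 10^3.
9 → white
0 → black
Multiplier 10^3 → orange.
±5% tolerance → gold.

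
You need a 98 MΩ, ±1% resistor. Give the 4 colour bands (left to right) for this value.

white, grey, blue, brown

98000000 Ω = 98 × 10^6.
9 → white
8 → grey
Multiplier 10^6 → blue.
±1% tolerance → brown.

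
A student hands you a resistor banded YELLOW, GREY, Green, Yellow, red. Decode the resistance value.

4850000 Ω

Yellow → 4 (first significant figure)
Grey → 8 (second significant figure)
Green → 5 (third significant figure)
Yellow → ×10^4 multiplier
485 × 10000 = 4850000 Ω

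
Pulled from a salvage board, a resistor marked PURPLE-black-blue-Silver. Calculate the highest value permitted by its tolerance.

77000000 Ω

Violet → 7 (first significant figure)
Black → 0 (second significant figure)
Blue → ×10^6 multiplier
Silver → ±10% tolerance
70 × 1000000 = 70000000 Ω
Highest = 70000000 × (1 + 10/100) = 77000000 Ω.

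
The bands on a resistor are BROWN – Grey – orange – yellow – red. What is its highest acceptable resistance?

1866600 Ω

Brown → 1 (first significant figure)
Grey → 8 (second significant figure)
Orange → 3 (third significant figure)
Yellow → ×10^4 multiplier
Red → ±2% tolerance
183 × 10000 = 1830000 Ω
Highest = 1830000 × (1 + 2/100) = 1866600 Ω.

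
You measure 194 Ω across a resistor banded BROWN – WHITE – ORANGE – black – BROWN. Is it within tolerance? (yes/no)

yes

Brown → 1 (first significant figure)
White → 9 (second significant figure)
Orange → 3 (third significant figure)
Black → ×1 multiplier
Brown → ±1% tolerance
193 × 1 = 193 Ω
Allowed range: 191.07 Ω to 194.93 Ω.
194 Ω lies inside that range.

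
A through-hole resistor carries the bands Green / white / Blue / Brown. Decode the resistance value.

59000000 Ω

Green → 5 (first significant figure)
White → 9 (second significant figure)
Blue → ×10^6 multiplier
59 × 1000000 = 59000000 Ω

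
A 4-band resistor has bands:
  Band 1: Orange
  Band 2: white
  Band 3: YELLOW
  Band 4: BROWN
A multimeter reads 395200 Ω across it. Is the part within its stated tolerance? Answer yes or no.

Orange → 3 (first significant figure)
White → 9 (second significant figure)
Yellow → ×10^4 multiplier
Brown → ±1% tolerance
39 × 10000 = 390000 Ω
Allowed range: 386100 Ω to 393900 Ω.
395200 Ω lies outside that range.

no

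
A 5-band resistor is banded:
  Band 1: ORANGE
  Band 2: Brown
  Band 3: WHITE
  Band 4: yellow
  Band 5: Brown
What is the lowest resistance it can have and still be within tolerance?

Orange → 3 (first significant figure)
Brown → 1 (second significant figure)
White → 9 (third significant figure)
Yellow → ×10^4 multiplier
Brown → ±1% tolerance
319 × 10000 = 3190000 Ω
Lowest = 3190000 × (1 − 1/100) = 3158100 Ω.

3158100 Ω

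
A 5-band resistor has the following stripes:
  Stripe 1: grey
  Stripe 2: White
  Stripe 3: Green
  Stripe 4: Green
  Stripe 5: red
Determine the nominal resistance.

89500000 Ω

Grey → 8 (first significant figure)
White → 9 (second significant figure)
Green → 5 (third significant figure)
Green → ×10^5 multiplier
895 × 100000 = 89500000 Ω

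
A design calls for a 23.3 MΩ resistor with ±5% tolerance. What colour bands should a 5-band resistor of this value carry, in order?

red, orange, orange, green, gold

23300000 Ω = 233 × 10^5.
2 → red
3 → orange
3 → orange
Multiplier 10^5 → green.
±5% tolerance → gold.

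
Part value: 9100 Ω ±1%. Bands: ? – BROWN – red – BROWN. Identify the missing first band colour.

white

9100 Ω = 91 × 10^2.
The first band gives digit 9 of the significand, and 9 is white.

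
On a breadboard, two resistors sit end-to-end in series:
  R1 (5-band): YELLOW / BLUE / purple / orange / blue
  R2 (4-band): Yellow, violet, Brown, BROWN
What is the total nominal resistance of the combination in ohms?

467470 Ω

R1: yellow, blue, violet → 467; orange ×10^3 → 467000 Ω.
R2: yellow, violet → 47; brown ×10 → 470 Ω.
Series: 467000 + 470 = 467470 Ω.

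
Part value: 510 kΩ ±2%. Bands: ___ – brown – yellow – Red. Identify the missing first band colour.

green

510000 Ω = 51 × 10^4.
The first band gives digit 5 of the significand, and 5 is green.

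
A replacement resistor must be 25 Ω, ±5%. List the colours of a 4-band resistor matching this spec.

25 Ω = 25 × 10^0.
2 → red
5 → green
Multiplier 10^0 → black.
±5% tolerance → gold.

red, green, black, gold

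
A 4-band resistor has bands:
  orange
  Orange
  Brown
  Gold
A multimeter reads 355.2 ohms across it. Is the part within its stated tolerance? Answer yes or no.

Orange → 3 (first significant figure)
Orange → 3 (second significant figure)
Brown → ×10 multiplier
Gold → ±5% tolerance
33 × 10 = 330 Ω
Allowed range: 313.5 Ω to 346.5 Ω.
355.2 ohms lies outside that range.

no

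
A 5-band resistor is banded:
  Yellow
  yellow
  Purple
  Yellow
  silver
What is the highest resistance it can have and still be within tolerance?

4917000 Ω

Yellow → 4 (first significant figure)
Yellow → 4 (second significant figure)
Violet → 7 (third significant figure)
Yellow → ×10^4 multiplier
Silver → ±10% tolerance
447 × 10000 = 4470000 Ω
Highest = 4470000 × (1 + 10/100) = 4917000 Ω.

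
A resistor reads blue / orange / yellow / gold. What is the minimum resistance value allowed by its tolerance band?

598500 Ω

Blue → 6 (first significant figure)
Orange → 3 (second significant figure)
Yellow → ×10^4 multiplier
Gold → ±5% tolerance
63 × 10000 = 630000 Ω
Minimum = 630000 × (1 − 5/100) = 598500 Ω.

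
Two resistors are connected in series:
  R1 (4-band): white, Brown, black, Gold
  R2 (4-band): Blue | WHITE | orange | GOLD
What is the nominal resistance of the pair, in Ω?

69091 Ω

R1: white, brown → 91; black ×1 → 91 Ω.
R2: blue, white → 69; orange ×10^3 → 69000 Ω.
Series: 91 + 69000 = 69091 Ω.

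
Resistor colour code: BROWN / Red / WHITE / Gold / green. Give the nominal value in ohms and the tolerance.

12.9 Ω ±0.5%

Brown → 1 (first significant figure)
Red → 2 (second significant figure)
White → 9 (third significant figure)
Gold → ×0.1 multiplier
Green → ±0.5% tolerance
129 × 0.1 = 12.9 Ω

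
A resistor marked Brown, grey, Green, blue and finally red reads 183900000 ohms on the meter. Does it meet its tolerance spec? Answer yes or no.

Brown → 1 (first significant figure)
Grey → 8 (second significant figure)
Green → 5 (third significant figure)
Blue → ×10^6 multiplier
Red → ±2% tolerance
185 × 1000000 = 185000000 Ω
Allowed range: 181300000 Ω to 188700000 Ω.
183900000 ohms lies inside that range.

yes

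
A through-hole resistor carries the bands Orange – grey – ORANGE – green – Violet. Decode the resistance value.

Orange → 3 (first significant figure)
Grey → 8 (second significant figure)
Orange → 3 (third significant figure)
Green → ×10^5 multiplier
383 × 100000 = 38300000 Ω

38300000 Ω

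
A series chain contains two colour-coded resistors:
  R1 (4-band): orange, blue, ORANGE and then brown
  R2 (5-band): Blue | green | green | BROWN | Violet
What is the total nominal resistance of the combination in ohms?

42550 Ω

R1: orange, blue → 36; orange ×10^3 → 36000 Ω.
R2: blue, green, green → 655; brown ×10 → 6550 Ω.
Series: 36000 + 6550 = 42550 Ω.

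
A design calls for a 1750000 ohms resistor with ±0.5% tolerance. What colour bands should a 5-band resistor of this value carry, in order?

brown, violet, green, yellow, green

1750000 Ω = 175 × 10^4.
1 → brown
7 → violet
5 → green
Multiplier 10^4 → yellow.
±0.5% tolerance → green.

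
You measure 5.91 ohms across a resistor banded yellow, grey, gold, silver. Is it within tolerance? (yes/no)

Yellow → 4 (first significant figure)
Grey → 8 (second significant figure)
Gold → ×0.1 multiplier
Silver → ±10% tolerance
48 × 0.1 = 4.8 Ω
Allowed range: 4.32 Ω to 5.28 Ω.
5.91 ohms lies outside that range.

no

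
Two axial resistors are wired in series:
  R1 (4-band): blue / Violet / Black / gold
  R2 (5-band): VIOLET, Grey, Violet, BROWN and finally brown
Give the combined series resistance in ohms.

R1: blue, violet → 67; black ×1 → 67 Ω.
R2: violet, grey, violet → 787; brown ×10 → 7870 Ω.
Series: 67 + 7870 = 7937 Ω.

7937 Ω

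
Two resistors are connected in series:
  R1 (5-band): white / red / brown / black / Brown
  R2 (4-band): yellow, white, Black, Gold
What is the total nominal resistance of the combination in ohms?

R1: white, red, brown → 921; black ×1 → 921 Ω.
R2: yellow, white → 49; black ×1 → 49 Ω.
Series: 921 + 49 = 970 Ω.

970 Ω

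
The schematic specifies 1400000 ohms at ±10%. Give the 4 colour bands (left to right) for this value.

brown, yellow, green, silver

1400000 Ω = 14 × 10^5.
1 → brown
4 → yellow
Multiplier 10^5 → green.
±10% tolerance → silver.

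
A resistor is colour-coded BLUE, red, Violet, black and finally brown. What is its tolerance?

±1%

The last band, brown, is the tolerance band.
Brown corresponds to ±1%.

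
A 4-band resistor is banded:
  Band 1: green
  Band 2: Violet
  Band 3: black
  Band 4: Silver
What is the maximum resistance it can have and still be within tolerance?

Green → 5 (first significant figure)
Violet → 7 (second significant figure)
Black → ×1 multiplier
Silver → ±10% tolerance
57 × 1 = 57 Ω
Maximum = 57 × (1 + 10/100) = 62.7 Ω.

62.7 Ω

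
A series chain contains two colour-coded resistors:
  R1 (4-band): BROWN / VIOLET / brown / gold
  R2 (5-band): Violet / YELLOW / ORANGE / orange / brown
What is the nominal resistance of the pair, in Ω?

R1: brown, violet → 17; brown ×10 → 170 Ω.
R2: violet, yellow, orange → 743; orange ×10^3 → 743000 Ω.
Series: 170 + 743000 = 743170 Ω.

743170 Ω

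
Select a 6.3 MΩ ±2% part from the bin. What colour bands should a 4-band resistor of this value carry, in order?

blue, orange, green, red

6300000 Ω = 63 × 10^5.
6 → blue
3 → orange
Multiplier 10^5 → green.
±2% tolerance → red.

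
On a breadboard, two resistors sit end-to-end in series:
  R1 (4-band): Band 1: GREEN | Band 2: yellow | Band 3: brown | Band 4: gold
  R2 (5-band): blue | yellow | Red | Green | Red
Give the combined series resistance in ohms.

64200540 Ω

R1: green, yellow → 54; brown ×10 → 540 Ω.
R2: blue, yellow, red → 642; green ×10^5 → 64200000 Ω.
Series: 540 + 64200000 = 64200540 Ω.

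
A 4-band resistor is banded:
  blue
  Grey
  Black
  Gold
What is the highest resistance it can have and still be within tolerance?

71.4 Ω

Blue → 6 (first significant figure)
Grey → 8 (second significant figure)
Black → ×1 multiplier
Gold → ±5% tolerance
68 × 1 = 68 Ω
Highest = 68 × (1 + 5/100) = 71.4 Ω.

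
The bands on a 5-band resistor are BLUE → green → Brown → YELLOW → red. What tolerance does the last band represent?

±2%

The last band, red, is the tolerance band.
Red corresponds to ±2%.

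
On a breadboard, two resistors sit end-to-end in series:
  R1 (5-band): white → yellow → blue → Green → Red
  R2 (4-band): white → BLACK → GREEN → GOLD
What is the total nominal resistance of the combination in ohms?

R1: white, yellow, blue → 946; green ×10^5 → 94600000 Ω.
R2: white, black → 90; green ×10^5 → 9000000 Ω.
Series: 94600000 + 9000000 = 103600000 Ω.

103600000 Ω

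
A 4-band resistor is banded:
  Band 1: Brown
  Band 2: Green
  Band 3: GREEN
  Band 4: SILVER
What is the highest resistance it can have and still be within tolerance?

1650000 Ω

Brown → 1 (first significant figure)
Green → 5 (second significant figure)
Green → ×10^5 multiplier
Silver → ±10% tolerance
15 × 100000 = 1500000 Ω
Highest = 1500000 × (1 + 10/100) = 1650000 Ω.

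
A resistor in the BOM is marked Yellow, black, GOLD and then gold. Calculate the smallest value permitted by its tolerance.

3.8 Ω

Yellow → 4 (first significant figure)
Black → 0 (second significant figure)
Gold → ×0.1 multiplier
Gold → ±5% tolerance
40 × 0.1 = 4 Ω
Smallest = 4 × (1 − 5/100) = 3.8 Ω.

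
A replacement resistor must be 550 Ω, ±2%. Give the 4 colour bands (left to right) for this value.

550 Ω = 55 × 10^1.
5 → green
5 → green
Multiplier 10^1 → brown.
±2% tolerance → red.

green, green, brown, red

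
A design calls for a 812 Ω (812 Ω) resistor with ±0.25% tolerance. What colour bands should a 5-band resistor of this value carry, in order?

grey, brown, red, black, blue

812 Ω = 812 × 10^0.
8 → grey
1 → brown
2 → red
Multiplier 10^0 → black.
±0.25% tolerance → blue.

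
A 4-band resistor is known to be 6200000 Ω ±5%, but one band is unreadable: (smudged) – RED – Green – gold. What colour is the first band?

blue

6200000 Ω = 62 × 10^5.
The first band gives digit 6 of the significand, and 6 is blue.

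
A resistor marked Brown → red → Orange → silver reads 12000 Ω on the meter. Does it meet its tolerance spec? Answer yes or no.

yes

Brown → 1 (first significant figure)
Red → 2 (second significant figure)
Orange → ×10^3 multiplier
Silver → ±10% tolerance
12 × 1000 = 12000 Ω
Allowed range: 10800 Ω to 13200 Ω.
12000 Ω lies inside that range.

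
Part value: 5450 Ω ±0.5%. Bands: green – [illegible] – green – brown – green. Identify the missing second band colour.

yellow

5450 Ω = 545 × 10^1.
The second band gives digit 4 of the significand, and 4 is yellow.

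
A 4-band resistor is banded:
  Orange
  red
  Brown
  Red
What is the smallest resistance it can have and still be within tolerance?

Orange → 3 (first significant figure)
Red → 2 (second significant figure)
Brown → ×10 multiplier
Red → ±2% tolerance
32 × 10 = 320 Ω
Smallest = 320 × (1 − 2/100) = 313.6 Ω.

313.6 Ω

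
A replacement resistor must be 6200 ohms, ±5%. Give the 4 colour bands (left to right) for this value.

blue, red, red, gold

6200 Ω = 62 × 10^2.
6 → blue
2 → red
Multiplier 10^2 → red.
±5% tolerance → gold.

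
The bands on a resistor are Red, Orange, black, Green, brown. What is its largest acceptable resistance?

23230000 Ω

Red → 2 (first significant figure)
Orange → 3 (second significant figure)
Black → 0 (third significant figure)
Green → ×10^5 multiplier
Brown → ±1% tolerance
230 × 100000 = 23000000 Ω
Largest = 23000000 × (1 + 1/100) = 23230000 Ω.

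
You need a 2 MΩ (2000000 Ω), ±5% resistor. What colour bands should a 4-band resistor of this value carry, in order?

2000000 Ω = 20 × 10^5.
2 → red
0 → black
Multiplier 10^5 → green.
±5% tolerance → gold.

red, black, green, gold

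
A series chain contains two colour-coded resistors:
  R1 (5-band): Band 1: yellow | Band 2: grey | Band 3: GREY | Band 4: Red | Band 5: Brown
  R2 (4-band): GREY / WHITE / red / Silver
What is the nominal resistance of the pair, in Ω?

R1: yellow, grey, grey → 488; red ×10^2 → 48800 Ω.
R2: grey, white → 89; red ×10^2 → 8900 Ω.
Series: 48800 + 8900 = 57700 Ω.

57700 Ω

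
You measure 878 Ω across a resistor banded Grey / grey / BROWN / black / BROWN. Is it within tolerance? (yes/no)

yes

Grey → 8 (first significant figure)
Grey → 8 (second significant figure)
Brown → 1 (third significant figure)
Black → ×1 multiplier
Brown → ±1% tolerance
881 × 1 = 881 Ω
Allowed range: 872.19 Ω to 889.81 Ω.
878 Ω lies inside that range.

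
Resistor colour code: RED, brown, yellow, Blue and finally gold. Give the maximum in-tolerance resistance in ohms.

Red → 2 (first significant figure)
Brown → 1 (second significant figure)
Yellow → 4 (third significant figure)
Blue → ×10^6 multiplier
Gold → ±5% tolerance
214 × 1000000 = 214000000 Ω
Maximum = 214000000 × (1 + 5/100) = 224700000 Ω.

224700000 Ω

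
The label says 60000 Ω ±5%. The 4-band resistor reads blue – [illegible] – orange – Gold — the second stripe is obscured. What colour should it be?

black

60000 Ω = 60 × 10^3.
The second band gives digit 0 of the significand, and 0 is black.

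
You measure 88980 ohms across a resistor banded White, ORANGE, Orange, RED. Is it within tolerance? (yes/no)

White → 9 (first significant figure)
Orange → 3 (second significant figure)
Orange → ×10^3 multiplier
Red → ±2% tolerance
93 × 1000 = 93000 Ω
Allowed range: 91140 Ω to 94860 Ω.
88980 ohms lies outside that range.

no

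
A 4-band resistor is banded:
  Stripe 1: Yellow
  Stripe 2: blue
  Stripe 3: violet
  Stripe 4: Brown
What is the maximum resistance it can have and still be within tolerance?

464600000 Ω

Yellow → 4 (first significant figure)
Blue → 6 (second significant figure)
Violet → ×10^7 multiplier
Brown → ±1% tolerance
46 × 10000000 = 460000000 Ω
Maximum = 460000000 × (1 + 1/100) = 464600000 Ω.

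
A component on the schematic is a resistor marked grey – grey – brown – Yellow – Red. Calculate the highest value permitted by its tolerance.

Grey → 8 (first significant figure)
Grey → 8 (second significant figure)
Brown → 1 (third significant figure)
Yellow → ×10^4 multiplier
Red → ±2% tolerance
881 × 10000 = 8810000 Ω
Highest = 8810000 × (1 + 2/100) = 8986200 Ω.

8986200 Ω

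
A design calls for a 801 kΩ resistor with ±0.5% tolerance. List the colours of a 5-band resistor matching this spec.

grey, black, brown, orange, green

801000 Ω = 801 × 10^3.
8 → grey
0 → black
1 → brown
Multiplier 10^3 → orange.
±0.5% tolerance → green.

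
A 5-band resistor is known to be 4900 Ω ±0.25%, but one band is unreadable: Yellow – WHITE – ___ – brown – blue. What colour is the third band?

4900 Ω = 490 × 10^1.
The third band gives digit 0 of the significand, and 0 is black.

black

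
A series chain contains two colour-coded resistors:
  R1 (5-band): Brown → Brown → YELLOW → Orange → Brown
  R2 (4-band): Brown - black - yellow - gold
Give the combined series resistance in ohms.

R1: brown, brown, yellow → 114; orange ×10^3 → 114000 Ω.
R2: brown, black → 10; yellow ×10^4 → 100000 Ω.
Series: 114000 + 100000 = 214000 Ω.

214000 Ω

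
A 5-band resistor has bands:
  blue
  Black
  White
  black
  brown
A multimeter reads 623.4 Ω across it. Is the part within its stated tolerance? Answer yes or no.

Blue → 6 (first significant figure)
Black → 0 (second significant figure)
White → 9 (third significant figure)
Black → ×1 multiplier
Brown → ±1% tolerance
609 × 1 = 609 Ω
Allowed range: 602.91 Ω to 615.09 Ω.
623.4 Ω lies outside that range.

no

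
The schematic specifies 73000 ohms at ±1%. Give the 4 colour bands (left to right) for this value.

violet, orange, orange, brown

73000 Ω = 73 × 10^3.
7 → violet
3 → orange
Multiplier 10^3 → orange.
±1% tolerance → brown.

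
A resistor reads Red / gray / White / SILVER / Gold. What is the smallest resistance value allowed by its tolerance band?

Red → 2 (first significant figure)
Grey → 8 (second significant figure)
White → 9 (third significant figure)
Silver → ×0.01 multiplier
Gold → ±5% tolerance
289 × 0.01 = 2.89 Ω
Smallest = 2.89 × (1 − 5/100) = 2.7455 Ω.

2.7455 Ω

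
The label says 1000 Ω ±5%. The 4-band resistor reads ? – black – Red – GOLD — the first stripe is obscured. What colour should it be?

1000 Ω = 10 × 10^2.
The first band gives digit 1 of the significand, and 1 is brown.

brown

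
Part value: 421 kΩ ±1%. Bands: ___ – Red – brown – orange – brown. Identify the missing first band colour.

421000 Ω = 421 × 10^3.
The first band gives digit 4 of the significand, and 4 is yellow.

yellow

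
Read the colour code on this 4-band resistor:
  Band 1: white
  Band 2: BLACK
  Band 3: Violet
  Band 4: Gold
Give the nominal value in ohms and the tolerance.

White → 9 (first significant figure)
Black → 0 (second significant figure)
Violet → ×10^7 multiplier
Gold → ±5% tolerance
90 × 10000000 = 900000000 Ω

900000000 Ω ±5%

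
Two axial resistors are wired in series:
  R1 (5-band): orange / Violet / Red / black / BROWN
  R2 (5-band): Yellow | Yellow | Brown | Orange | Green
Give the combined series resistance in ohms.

441372 Ω

R1: orange, violet, red → 372; black ×1 → 372 Ω.
R2: yellow, yellow, brown → 441; orange ×10^3 → 441000 Ω.
Series: 372 + 441000 = 441372 Ω.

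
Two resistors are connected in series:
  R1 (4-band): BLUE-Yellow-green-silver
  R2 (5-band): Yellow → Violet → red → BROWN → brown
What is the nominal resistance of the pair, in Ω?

R1: blue, yellow → 64; green ×10^5 → 6400000 Ω.
R2: yellow, violet, red → 472; brown ×10 → 4720 Ω.
Series: 6400000 + 4720 = 6404720 Ω.

6404720 Ω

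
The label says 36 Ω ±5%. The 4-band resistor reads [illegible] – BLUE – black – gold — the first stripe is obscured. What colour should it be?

36 Ω = 36 × 10^0.
The first band gives digit 3 of the significand, and 3 is orange.

orange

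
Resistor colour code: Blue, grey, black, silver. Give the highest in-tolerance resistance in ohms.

Blue → 6 (first significant figure)
Grey → 8 (second significant figure)
Black → ×1 multiplier
Silver → ±10% tolerance
68 × 1 = 68 Ω
Highest = 68 × (1 + 10/100) = 74.8 Ω.

74.8 Ω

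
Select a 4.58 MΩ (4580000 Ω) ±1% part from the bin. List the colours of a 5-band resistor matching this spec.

4580000 Ω = 458 × 10^4.
4 → yellow
5 → green
8 → grey
Multiplier 10^4 → yellow.
±1% tolerance → brown.

yellow, green, grey, yellow, brown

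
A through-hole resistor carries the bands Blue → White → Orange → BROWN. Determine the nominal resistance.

Blue → 6 (first significant figure)
White → 9 (second significant figure)
Orange → ×10^3 multiplier
69 × 1000 = 69000 Ω

69000 Ω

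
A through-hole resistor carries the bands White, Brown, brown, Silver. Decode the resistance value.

White → 9 (first significant figure)
Brown → 1 (second significant figure)
Brown → ×10 multiplier
91 × 10 = 910 Ω

910 Ω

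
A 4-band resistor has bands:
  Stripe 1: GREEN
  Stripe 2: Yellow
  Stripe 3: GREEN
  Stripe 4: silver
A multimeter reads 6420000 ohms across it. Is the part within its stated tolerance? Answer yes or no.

no

Green → 5 (first significant figure)
Yellow → 4 (second significant figure)
Green → ×10^5 multiplier
Silver → ±10% tolerance
54 × 100000 = 5400000 Ω
Allowed range: 4860000 Ω to 5940000 Ω.
6420000 ohms lies outside that range.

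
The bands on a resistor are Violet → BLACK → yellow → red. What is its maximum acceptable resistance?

714000 Ω

Violet → 7 (first significant figure)
Black → 0 (second significant figure)
Yellow → ×10^4 multiplier
Red → ±2% tolerance
70 × 10000 = 700000 Ω
Maximum = 700000 × (1 + 2/100) = 714000 Ω.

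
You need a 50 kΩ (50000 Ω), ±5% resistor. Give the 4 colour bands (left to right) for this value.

50000 Ω = 50 × 10^3.
5 → green
0 → black
Multiplier 10^3 → orange.
±5% tolerance → gold.

green, black, orange, gold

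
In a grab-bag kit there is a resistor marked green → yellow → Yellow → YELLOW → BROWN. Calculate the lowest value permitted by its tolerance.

Green → 5 (first significant figure)
Yellow → 4 (second significant figure)
Yellow → 4 (third significant figure)
Yellow → ×10^4 multiplier
Brown → ±1% tolerance
544 × 10000 = 5440000 Ω
Lowest = 5440000 × (1 − 1/100) = 5385600 Ω.

5385600 Ω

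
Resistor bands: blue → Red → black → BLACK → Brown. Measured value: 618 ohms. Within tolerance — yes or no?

Blue → 6 (first significant figure)
Red → 2 (second significant figure)
Black → 0 (third significant figure)
Black → ×1 multiplier
Brown → ±1% tolerance
620 × 1 = 620 Ω
Allowed range: 613.8 Ω to 626.2 Ω.
618 ohms lies inside that range.

yes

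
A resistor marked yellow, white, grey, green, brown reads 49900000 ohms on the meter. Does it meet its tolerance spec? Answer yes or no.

yes

Yellow → 4 (first significant figure)
White → 9 (second significant figure)
Grey → 8 (third significant figure)
Green → ×10^5 multiplier
Brown → ±1% tolerance
498 × 100000 = 49800000 Ω
Allowed range: 49302000 Ω to 50298000 Ω.
49900000 ohms lies inside that range.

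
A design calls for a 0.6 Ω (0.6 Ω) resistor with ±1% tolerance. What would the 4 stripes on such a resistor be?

blue, black, silver, brown

0.6 Ω = 60 × 10^-2.
6 → blue
0 → black
Multiplier 10^-2 → silver.
±1% tolerance → brown.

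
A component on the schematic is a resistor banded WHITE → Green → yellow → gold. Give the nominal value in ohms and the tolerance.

950000 Ω ±5%

White → 9 (first significant figure)
Green → 5 (second significant figure)
Yellow → ×10^4 multiplier
Gold → ±5% tolerance
95 × 10000 = 950000 Ω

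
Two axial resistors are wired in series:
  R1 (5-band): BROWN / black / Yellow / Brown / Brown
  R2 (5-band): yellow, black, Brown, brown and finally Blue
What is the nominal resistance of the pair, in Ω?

R1: brown, black, yellow → 104; brown ×10 → 1040 Ω.
R2: yellow, black, brown → 401; brown ×10 → 4010 Ω.
Series: 1040 + 4010 = 5050 Ω.

5050 Ω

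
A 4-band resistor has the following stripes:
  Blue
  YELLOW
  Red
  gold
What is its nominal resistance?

6400 Ω

Blue → 6 (first significant figure)
Yellow → 4 (second significant figure)
Red → ×10^2 multiplier
64 × 100 = 6400 Ω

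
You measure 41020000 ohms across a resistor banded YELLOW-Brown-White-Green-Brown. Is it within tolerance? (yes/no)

no

Yellow → 4 (first significant figure)
Brown → 1 (second significant figure)
White → 9 (third significant figure)
Green → ×10^5 multiplier
Brown → ±1% tolerance
419 × 100000 = 41900000 Ω
Allowed range: 41481000 Ω to 42319000 Ω.
41020000 ohms lies outside that range.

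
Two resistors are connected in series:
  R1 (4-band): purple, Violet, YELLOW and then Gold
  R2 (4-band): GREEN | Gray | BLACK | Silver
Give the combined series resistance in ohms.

770058 Ω

R1: violet, violet → 77; yellow ×10^4 → 770000 Ω.
R2: green, grey → 58; black ×1 → 58 Ω.
Series: 770000 + 58 = 770058 Ω.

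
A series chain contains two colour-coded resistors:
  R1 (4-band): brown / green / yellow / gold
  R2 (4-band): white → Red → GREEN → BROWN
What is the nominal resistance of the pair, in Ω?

9350000 Ω

R1: brown, green → 15; yellow ×10^4 → 150000 Ω.
R2: white, red → 92; green ×10^5 → 9200000 Ω.
Series: 150000 + 9200000 = 9350000 Ω.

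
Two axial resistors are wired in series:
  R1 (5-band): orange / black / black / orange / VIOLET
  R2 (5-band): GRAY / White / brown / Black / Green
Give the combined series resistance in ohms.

300891 Ω

R1: orange, black, black → 300; orange ×10^3 → 300000 Ω.
R2: grey, white, brown → 891; black ×1 → 891 Ω.
Series: 300000 + 891 = 300891 Ω.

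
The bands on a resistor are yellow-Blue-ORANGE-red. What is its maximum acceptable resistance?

46920 Ω

Yellow → 4 (first significant figure)
Blue → 6 (second significant figure)
Orange → ×10^3 multiplier
Red → ±2% tolerance
46 × 1000 = 46000 Ω
Maximum = 46000 × (1 + 2/100) = 46920 Ω.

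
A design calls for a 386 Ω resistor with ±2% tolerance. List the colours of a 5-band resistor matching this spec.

orange, grey, blue, black, red

386 Ω = 386 × 10^0.
3 → orange
8 → grey
6 → blue
Multiplier 10^0 → black.
±2% tolerance → red.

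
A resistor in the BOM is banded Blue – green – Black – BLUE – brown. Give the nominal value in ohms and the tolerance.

650000000 Ω ±1%

Blue → 6 (first significant figure)
Green → 5 (second significant figure)
Black → 0 (third significant figure)
Blue → ×10^6 multiplier
Brown → ±1% tolerance
650 × 1000000 = 650000000 Ω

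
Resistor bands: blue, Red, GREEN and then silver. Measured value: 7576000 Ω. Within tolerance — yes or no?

Blue → 6 (first significant figure)
Red → 2 (second significant figure)
Green → ×10^5 multiplier
Silver → ±10% tolerance
62 × 100000 = 6200000 Ω
Allowed range: 5580000 Ω to 6820000 Ω.
7576000 Ω lies outside that range.

no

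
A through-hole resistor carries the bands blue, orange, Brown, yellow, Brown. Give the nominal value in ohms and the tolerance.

Blue → 6 (first significant figure)
Orange → 3 (second significant figure)
Brown → 1 (third significant figure)
Yellow → ×10^4 multiplier
Brown → ±1% tolerance
631 × 10000 = 6310000 Ω

6310000 Ω ±1%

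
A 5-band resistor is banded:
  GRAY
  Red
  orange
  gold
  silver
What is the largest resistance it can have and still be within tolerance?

90.53 Ω

Grey → 8 (first significant figure)
Red → 2 (second significant figure)
Orange → 3 (third significant figure)
Gold → ×0.1 multiplier
Silver → ±10% tolerance
823 × 0.1 = 82.3 Ω
Largest = 82.3 × (1 + 10/100) = 90.53 Ω.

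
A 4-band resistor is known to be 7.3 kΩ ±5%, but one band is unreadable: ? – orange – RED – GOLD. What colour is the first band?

violet

7300 Ω = 73 × 10^2.
The first band gives digit 7 of the significand, and 7 is violet.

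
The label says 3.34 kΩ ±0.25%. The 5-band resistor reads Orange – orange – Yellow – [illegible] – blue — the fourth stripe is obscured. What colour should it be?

3340 Ω = 334 × 10^1.
The fourth band is the multiplier, 10^1, which is brown.

brown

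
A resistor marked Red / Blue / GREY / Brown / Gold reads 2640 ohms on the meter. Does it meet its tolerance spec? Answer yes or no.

yes

Red → 2 (first significant figure)
Blue → 6 (second significant figure)
Grey → 8 (third significant figure)
Brown → ×10 multiplier
Gold → ±5% tolerance
268 × 10 = 2680 Ω
Allowed range: 2546 Ω to 2814 Ω.
2640 ohms lies inside that range.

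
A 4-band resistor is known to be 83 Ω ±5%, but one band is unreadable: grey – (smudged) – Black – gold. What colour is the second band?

orange

83 Ω = 83 × 10^0.
The second band gives digit 3 of the significand, and 3 is orange.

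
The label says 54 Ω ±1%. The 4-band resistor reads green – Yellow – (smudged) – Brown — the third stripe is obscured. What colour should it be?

black

54 Ω = 54 × 10^0.
The third band is the multiplier, 10^0, which is black.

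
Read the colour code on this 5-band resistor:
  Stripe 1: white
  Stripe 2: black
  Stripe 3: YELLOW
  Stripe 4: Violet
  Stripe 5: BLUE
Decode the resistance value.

White → 9 (first significant figure)
Black → 0 (second significant figure)
Yellow → 4 (third significant figure)
Violet → ×10^7 multiplier
904 × 10000000 = 9040000000 Ω

9040000000 Ω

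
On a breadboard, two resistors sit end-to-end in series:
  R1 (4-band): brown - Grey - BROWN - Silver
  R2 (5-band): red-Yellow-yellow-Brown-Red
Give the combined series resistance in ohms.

2620 Ω

R1: brown, grey → 18; brown ×10 → 180 Ω.
R2: red, yellow, yellow → 244; brown ×10 → 2440 Ω.
Series: 180 + 2440 = 2620 Ω.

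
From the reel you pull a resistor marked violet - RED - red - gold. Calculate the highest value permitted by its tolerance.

7560 Ω

Violet → 7 (first significant figure)
Red → 2 (second significant figure)
Red → ×10^2 multiplier
Gold → ±5% tolerance
72 × 100 = 7200 Ω
Highest = 7200 × (1 + 5/100) = 7560 Ω.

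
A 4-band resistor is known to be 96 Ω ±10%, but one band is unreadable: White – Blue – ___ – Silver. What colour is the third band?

96 Ω = 96 × 10^0.
The third band is the multiplier, 10^0, which is black.

black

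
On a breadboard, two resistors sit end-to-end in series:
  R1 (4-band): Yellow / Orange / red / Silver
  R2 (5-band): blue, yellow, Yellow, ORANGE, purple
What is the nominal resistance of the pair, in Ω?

648300 Ω

R1: yellow, orange → 43; red ×10^2 → 4300 Ω.
R2: blue, yellow, yellow → 644; orange ×10^3 → 644000 Ω.
Series: 4300 + 644000 = 648300 Ω.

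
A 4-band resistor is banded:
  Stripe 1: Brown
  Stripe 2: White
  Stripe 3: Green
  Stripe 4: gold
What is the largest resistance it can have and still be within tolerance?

1995000 Ω

Brown → 1 (first significant figure)
White → 9 (second significant figure)
Green → ×10^5 multiplier
Gold → ±5% tolerance
19 × 100000 = 1900000 Ω
Largest = 1900000 × (1 + 5/100) = 1995000 Ω.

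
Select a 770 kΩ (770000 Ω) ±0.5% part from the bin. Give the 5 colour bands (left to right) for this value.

violet, violet, black, orange, green

770000 Ω = 770 × 10^3.
7 → violet
7 → violet
0 → black
Multiplier 10^3 → orange.
±0.5% tolerance → green.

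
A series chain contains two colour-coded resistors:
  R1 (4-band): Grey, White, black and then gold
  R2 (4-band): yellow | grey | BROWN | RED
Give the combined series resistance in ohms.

R1: grey, white → 89; black ×1 → 89 Ω.
R2: yellow, grey → 48; brown ×10 → 480 Ω.
Series: 89 + 480 = 569 Ω.

569 Ω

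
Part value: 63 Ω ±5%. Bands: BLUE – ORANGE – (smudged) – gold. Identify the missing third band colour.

black

63 Ω = 63 × 10^0.
The third band is the multiplier, 10^0, which is black.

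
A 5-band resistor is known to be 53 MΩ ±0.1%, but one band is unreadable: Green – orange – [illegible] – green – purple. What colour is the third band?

53000000 Ω = 530 × 10^5.
The third band gives digit 0 of the significand, and 0 is black.

black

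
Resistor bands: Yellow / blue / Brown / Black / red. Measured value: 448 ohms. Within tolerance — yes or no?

Yellow → 4 (first significant figure)
Blue → 6 (second significant figure)
Brown → 1 (third significant figure)
Black → ×1 multiplier
Red → ±2% tolerance
461 × 1 = 461 Ω
Allowed range: 451.78 Ω to 470.22 Ω.
448 ohms lies outside that range.

no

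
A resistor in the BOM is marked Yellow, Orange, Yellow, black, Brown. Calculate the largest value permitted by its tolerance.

Yellow → 4 (first significant figure)
Orange → 3 (second significant figure)
Yellow → 4 (third significant figure)
Black → ×1 multiplier
Brown → ±1% tolerance
434 × 1 = 434 Ω
Largest = 434 × (1 + 1/100) = 438.34 Ω.

438.34 Ω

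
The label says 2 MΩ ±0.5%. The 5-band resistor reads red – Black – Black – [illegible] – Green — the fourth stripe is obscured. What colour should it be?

2000000 Ω = 200 × 10^4.
The fourth band is the multiplier, 10^4, which is yellow.

yellow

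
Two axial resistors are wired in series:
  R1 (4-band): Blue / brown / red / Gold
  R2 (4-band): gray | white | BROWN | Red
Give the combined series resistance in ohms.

R1: blue, brown → 61; red ×10^2 → 6100 Ω.
R2: grey, white → 89; brown ×10 → 890 Ω.
Series: 6100 + 890 = 6990 Ω.

6990 Ω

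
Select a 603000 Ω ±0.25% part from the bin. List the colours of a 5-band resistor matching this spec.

blue, black, orange, orange, blue

603000 Ω = 603 × 10^3.
6 → blue
0 → black
3 → orange
Multiplier 10^3 → orange.
±0.25% tolerance → blue.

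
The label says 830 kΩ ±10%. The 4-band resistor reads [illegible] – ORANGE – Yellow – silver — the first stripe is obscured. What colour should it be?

830000 Ω = 83 × 10^4.
The first band gives digit 8 of the significand, and 8 is grey.

grey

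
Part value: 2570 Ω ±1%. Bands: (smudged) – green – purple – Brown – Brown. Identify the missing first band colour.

2570 Ω = 257 × 10^1.
The first band gives digit 2 of the significand, and 2 is red.

red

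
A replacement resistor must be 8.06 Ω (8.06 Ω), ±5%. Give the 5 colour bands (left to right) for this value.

8.06 Ω = 806 × 10^-2.
8 → grey
0 → black
6 → blue
Multiplier 10^-2 → silver.
±5% tolerance → gold.

grey, black, blue, silver, gold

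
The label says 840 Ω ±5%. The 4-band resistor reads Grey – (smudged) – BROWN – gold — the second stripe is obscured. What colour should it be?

yellow

840 Ω = 84 × 10^1.
The second band gives digit 4 of the significand, and 4 is yellow.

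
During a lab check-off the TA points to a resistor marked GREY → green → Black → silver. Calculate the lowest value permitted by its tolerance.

76.5 Ω

Grey → 8 (first significant figure)
Green → 5 (second significant figure)
Black → ×1 multiplier
Silver → ±10% tolerance
85 × 1 = 85 Ω
Lowest = 85 × (1 − 10/100) = 76.5 Ω.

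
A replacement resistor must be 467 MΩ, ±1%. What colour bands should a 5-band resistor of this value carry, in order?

yellow, blue, violet, blue, brown

467000000 Ω = 467 × 10^6.
4 → yellow
6 → blue
7 → violet
Multiplier 10^6 → blue.
±1% tolerance → brown.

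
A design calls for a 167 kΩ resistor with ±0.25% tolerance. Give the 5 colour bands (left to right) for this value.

brown, blue, violet, orange, blue

167000 Ω = 167 × 10^3.
1 → brown
6 → blue
7 → violet
Multiplier 10^3 → orange.
±0.25% tolerance → blue.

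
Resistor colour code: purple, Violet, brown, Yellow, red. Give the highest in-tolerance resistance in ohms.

Violet → 7 (first significant figure)
Violet → 7 (second significant figure)
Brown → 1 (third significant figure)
Yellow → ×10^4 multiplier
Red → ±2% tolerance
771 × 10000 = 7710000 Ω
Highest = 7710000 × (1 + 2/100) = 7864200 Ω.

7864200 Ω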